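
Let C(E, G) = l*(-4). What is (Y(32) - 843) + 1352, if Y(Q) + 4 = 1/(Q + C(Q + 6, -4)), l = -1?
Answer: 18181/36 ≈ 505.03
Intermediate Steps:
C(E, G) = 4 (C(E, G) = -1*(-4) = 4)
Y(Q) = -4 + 1/(4 + Q) (Y(Q) = -4 + 1/(Q + 4) = -4 + 1/(4 + Q))
(Y(32) - 843) + 1352 = ((-15 - 4*32)/(4 + 32) - 843) + 1352 = ((-15 - 128)/36 - 843) + 1352 = ((1/36)*(-143) - 843) + 1352 = (-143/36 - 843) + 1352 = -30491/36 + 1352 = 18181/36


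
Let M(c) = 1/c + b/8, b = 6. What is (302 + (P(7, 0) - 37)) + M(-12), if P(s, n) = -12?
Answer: 761/3 ≈ 253.67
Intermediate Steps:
M(c) = ¾ + 1/c (M(c) = 1/c + 6/8 = 1/c + 6*(⅛) = 1/c + ¾ = ¾ + 1/c)
(302 + (P(7, 0) - 37)) + M(-12) = (302 + (-12 - 37)) + (¾ + 1/(-12)) = (302 - 49) + (¾ - 1/12) = 253 + ⅔ = 761/3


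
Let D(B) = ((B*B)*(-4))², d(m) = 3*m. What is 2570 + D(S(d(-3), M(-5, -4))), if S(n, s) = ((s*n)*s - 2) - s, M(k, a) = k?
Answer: 38862605066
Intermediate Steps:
S(n, s) = -2 - s + n*s² (S(n, s) = ((n*s)*s - 2) - s = (n*s² - 2) - s = (-2 + n*s²) - s = -2 - s + n*s²)
D(B) = 16*B⁴ (D(B) = (B²*(-4))² = (-4*B²)² = 16*B⁴)
2570 + D(S(d(-3), M(-5, -4))) = 2570 + 16*(-2 - 1*(-5) + (3*(-3))*(-5)²)⁴ = 2570 + 16*(-2 + 5 - 9*25)⁴ = 2570 + 16*(-2 + 5 - 225)⁴ = 2570 + 16*(-222)⁴ = 2570 + 16*2428912656 = 2570 + 38862602496 = 38862605066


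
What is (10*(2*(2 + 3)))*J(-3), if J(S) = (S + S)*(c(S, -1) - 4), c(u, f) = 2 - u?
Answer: -600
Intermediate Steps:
J(S) = 2*S*(-2 - S) (J(S) = (S + S)*((2 - S) - 4) = (2*S)*(-2 - S) = 2*S*(-2 - S))
(10*(2*(2 + 3)))*J(-3) = (10*(2*(2 + 3)))*(-2*(-3)*(2 - 3)) = (10*(2*5))*(-2*(-3)*(-1)) = (10*10)*(-6) = 100*(-6) = -600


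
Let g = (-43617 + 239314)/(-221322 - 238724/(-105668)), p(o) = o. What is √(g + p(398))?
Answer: √13574518534077367997445/5846603593 ≈ 19.928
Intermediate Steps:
g = -5169727649/5846603593 (g = 195697/(-221322 - 238724*(-1/105668)) = 195697/(-221322 + 59681/26417) = 195697/(-5846603593/26417) = 195697*(-26417/5846603593) = -5169727649/5846603593 ≈ -0.88423)
√(g + p(398)) = √(-5169727649/5846603593 + 398) = √(2321778502365/5846603593) = √13574518534077367997445/5846603593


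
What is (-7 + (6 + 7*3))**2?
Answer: 400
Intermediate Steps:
(-7 + (6 + 7*3))**2 = (-7 + (6 + 21))**2 = (-7 + 27)**2 = 20**2 = 400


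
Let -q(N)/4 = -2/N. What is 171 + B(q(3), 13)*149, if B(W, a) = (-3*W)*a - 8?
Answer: -16517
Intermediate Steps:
q(N) = 8/N (q(N) = -(-8)/N = 8/N)
B(W, a) = -8 - 3*W*a (B(W, a) = -3*W*a - 8 = -8 - 3*W*a)
171 + B(q(3), 13)*149 = 171 + (-8 - 3*8/3*13)*149 = 171 + (-8 - 104)*149 = 171 - 112*149 = 171 - 16688 = -16517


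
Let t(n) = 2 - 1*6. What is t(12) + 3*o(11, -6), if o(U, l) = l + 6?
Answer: -4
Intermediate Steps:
o(U, l) = 6 + l
t(n) = -4 (t(n) = 2 - 6 = -4)
t(12) + 3*o(11, -6) = -4 + 3*(6 - 6) = -4 + 3*0 = -4 + 0 = -4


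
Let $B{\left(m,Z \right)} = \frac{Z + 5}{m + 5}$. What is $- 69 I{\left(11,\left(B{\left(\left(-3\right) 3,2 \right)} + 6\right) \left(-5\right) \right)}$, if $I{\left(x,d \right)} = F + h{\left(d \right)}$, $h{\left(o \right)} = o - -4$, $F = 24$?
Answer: $- \frac{1863}{4} \approx -465.75$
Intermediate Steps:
$B{\left(m,Z \right)} = \frac{5 + Z}{5 + m}$
$h{\left(o \right)} = 4 + o$ ($h{\left(o \right)} = o + 4 = 4 + o$)
$I{\left(x,d \right)} = 28 + d$ ($I{\left(x,d \right)} = 24 + \left(4 + d\right) = 28 + d$)
$- 69 I{\left(11,\left(B{\left(\left(-3\right) 3,2 \right)} + 6\right) \left(-5\right) \right)} = - 69 \left(28 + \left(\frac{5 + 2}{5 - 9} + 6\right) \left(-5\right)\right) = - 69 \left(28 + \left(\frac{1}{5 - 9} \cdot 7 + 6\right) \left(-5\right)\right) = - 69 \left(28 + \left(\frac{1}{-4} \cdot 7 + 6\right) \left(-5\right)\right) = - 69 \left(28 + \left(\left(- \frac{1}{4}\right) 7 + 6\right) \left(-5\right)\right) = - 69 \left(28 + \left(- \frac{7}{4} + 6\right) \left(-5\right)\right) = - 69 \left(28 + \frac{17}{4} \left(-5\right)\right) = - 69 \left(28 - \frac{85}{4}\right) = \left(-69\right) \frac{27}{4} = - \frac{1863}{4}$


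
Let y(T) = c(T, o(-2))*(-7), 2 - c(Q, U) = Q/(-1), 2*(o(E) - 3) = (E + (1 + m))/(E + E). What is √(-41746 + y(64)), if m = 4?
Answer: 4*I*√2638 ≈ 205.45*I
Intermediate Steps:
o(E) = 3 + (5 + E)/(4*E) (o(E) = 3 + ((E + (1 + 4))/(E + E))/2 = 3 + ((E + 5)/((2*E)))/2 = 3 + ((5 + E)*(1/(2*E)))/2 = 3 + ((5 + E)/(2*E))/2 = 3 + (5 + E)/(4*E))
c(Q, U) = 2 + Q (c(Q, U) = 2 - Q/(-1) = 2 - Q*(-1) = 2 - (-1)*Q = 2 + Q)
y(T) = -14 - 7*T (y(T) = (2 + T)*(-7) = -14 - 7*T)
√(-41746 + y(64)) = √(-41746 + (-14 - 7*64)) = √(-41746 + (-14 - 448)) = √(-41746 - 462) = √(-42208) = 4*I*√2638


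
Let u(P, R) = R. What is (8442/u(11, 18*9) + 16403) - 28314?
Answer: -106730/9 ≈ -11859.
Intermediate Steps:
(8442/u(11, 18*9) + 16403) - 28314 = (8442/((18*9)) + 16403) - 28314 = (8442/162 + 16403) - 28314 = (8442*(1/162) + 16403) - 28314 = (469/9 + 16403) - 28314 = 148096/9 - 28314 = -106730/9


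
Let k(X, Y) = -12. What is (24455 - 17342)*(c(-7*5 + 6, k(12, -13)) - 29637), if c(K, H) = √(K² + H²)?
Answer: -210807981 + 7113*√985 ≈ -2.1058e+8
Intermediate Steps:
c(K, H) = √(H² + K²)
(24455 - 17342)*(c(-7*5 + 6, k(12, -13)) - 29637) = (24455 - 17342)*(√((-12)² + (-7*5 + 6)²) - 29637) = 7113*(√(144 + (-35 + 6)²) - 29637) = 7113*(√(144 + (-29)²) - 29637) = 7113*(√(144 + 841) - 29637) = 7113*(√985 - 29637) = 7113*(-29637 + √985) = -210807981 + 7113*√985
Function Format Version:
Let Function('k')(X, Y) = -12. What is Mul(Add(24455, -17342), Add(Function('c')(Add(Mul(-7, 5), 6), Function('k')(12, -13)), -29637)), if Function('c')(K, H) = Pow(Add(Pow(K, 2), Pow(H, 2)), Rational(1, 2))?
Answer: Add(-210807981, Mul(7113, Pow(985, Rational(1, 2)))) ≈ -2.1058e+8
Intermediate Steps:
Function('c')(K, H) = Pow(Add(Pow(H, 2), Pow(K, 2)), Rational(1, 2))
Mul(Add(24455, -17342), Add(Function('c')(Add(Mul(-7, 5), 6), Function('k')(12, -13)), -29637)) = Mul(Add(24455, -17342), Add(Pow(Add(Pow(-12, 2), Pow(Add(Mul(-7, 5), 6), 2)), Rational(1, 2)), -29637)) = Mul(7113, Add(Pow(Add(144, Pow(Add(-35, 6), 2)), Rational(1, 2)), -29637)) = Mul(7113, Add(Pow(Add(144, Pow(-29, 2)), Rational(1, 2)), -29637)) = Mul(7113, Add(Pow(Add(144, 841), Rational(1, 2)), -29637)) = Mul(7113, Add(Pow(985, Rational(1, 2)), -29637)) = Mul(7113, Add(-29637, Pow(985, Rational(1, 2)))) = Add(-210807981, Mul(7113, Pow(985, Rational(1, 2))))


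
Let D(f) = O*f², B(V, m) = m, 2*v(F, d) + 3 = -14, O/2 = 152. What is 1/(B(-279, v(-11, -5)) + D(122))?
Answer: 2/9049455 ≈ 2.2101e-7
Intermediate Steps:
O = 304 (O = 2*152 = 304)
v(F, d) = -17/2 (v(F, d) = -3/2 + (½)*(-14) = -3/2 - 7 = -17/2)
D(f) = 304*f²
1/(B(-279, v(-11, -5)) + D(122)) = 1/(-17/2 + 304*122²) = 1/(-17/2 + 304*14884) = 1/(-17/2 + 4524736) = 1/(9049455/2) = 2/9049455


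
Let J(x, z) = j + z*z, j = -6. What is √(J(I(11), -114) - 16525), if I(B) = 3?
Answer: I*√3535 ≈ 59.456*I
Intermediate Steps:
J(x, z) = -6 + z² (J(x, z) = -6 + z*z = -6 + z²)
√(J(I(11), -114) - 16525) = √((-6 + (-114)²) - 16525) = √((-6 + 12996) - 16525) = √(12990 - 16525) = √(-3535) = I*√3535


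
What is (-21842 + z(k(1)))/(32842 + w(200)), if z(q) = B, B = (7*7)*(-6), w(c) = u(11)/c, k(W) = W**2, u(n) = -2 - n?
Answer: -4427200/6568387 ≈ -0.67402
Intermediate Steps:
w(c) = -13/c (w(c) = (-2 - 1*11)/c = (-2 - 11)/c = -13/c)
B = -294 (B = 49*(-6) = -294)
z(q) = -294
(-21842 + z(k(1)))/(32842 + w(200)) = (-21842 - 294)/(32842 - 13/200) = -22136/(32842 - 13*1/200) = -22136/(32842 - 13/200) = -22136/6568387/200 = -22136*200/6568387 = -4427200/6568387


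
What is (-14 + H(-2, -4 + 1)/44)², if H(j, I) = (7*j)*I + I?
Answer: 332929/1936 ≈ 171.97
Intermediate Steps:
H(j, I) = I + 7*I*j (H(j, I) = 7*I*j + I = I + 7*I*j)
(-14 + H(-2, -4 + 1)/44)² = (-14 + ((-4 + 1)*(1 + 7*(-2)))/44)² = (-14 - 3*(1 - 14)*(1/44))² = (-14 - 3*(-13)*(1/44))² = (-14 + 39*(1/44))² = (-14 + 39/44)² = (-577/44)² = 332929/1936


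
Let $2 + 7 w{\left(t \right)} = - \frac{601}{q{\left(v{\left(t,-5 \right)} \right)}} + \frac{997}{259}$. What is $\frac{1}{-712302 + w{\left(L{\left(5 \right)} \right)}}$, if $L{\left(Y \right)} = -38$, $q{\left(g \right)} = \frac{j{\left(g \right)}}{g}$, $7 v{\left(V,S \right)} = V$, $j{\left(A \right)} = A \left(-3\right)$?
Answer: $- \frac{5439}{3874053482} \approx -1.404 \cdot 10^{-6}$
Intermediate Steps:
$j{\left(A \right)} = - 3 A$
$v{\left(V,S \right)} = \frac{V}{7}$
$q{\left(g \right)} = -3$ ($q{\left(g \right)} = \frac{\left(-3\right) g}{g} = -3$)
$w{\left(t \right)} = \frac{157096}{5439}$ ($w{\left(t \right)} = - \frac{2}{7} + \frac{- \frac{601}{-3} + \frac{997}{259}}{7} = - \frac{2}{7} + \frac{\left(-601\right) \left(- \frac{1}{3}\right) + 997 \cdot \frac{1}{259}}{7} = - \frac{2}{7} + \frac{\frac{601}{3} + \frac{997}{259}}{7} = - \frac{2}{7} + \frac{1}{7} \cdot \frac{158650}{777} = - \frac{2}{7} + \frac{158650}{5439} = \frac{157096}{5439}$)
$\frac{1}{-712302 + w{\left(L{\left(5 \right)} \right)}} = \frac{1}{-712302 + \frac{157096}{5439}} = \frac{1}{- \frac{3874053482}{5439}} = - \frac{5439}{3874053482}$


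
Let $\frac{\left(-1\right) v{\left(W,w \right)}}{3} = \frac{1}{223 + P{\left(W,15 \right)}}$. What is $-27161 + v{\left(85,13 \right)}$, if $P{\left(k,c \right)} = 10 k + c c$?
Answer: $- \frac{35254981}{1298} \approx -27161.0$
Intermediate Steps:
$P{\left(k,c \right)} = c^{2} + 10 k$ ($P{\left(k,c \right)} = 10 k + c^{2} = c^{2} + 10 k$)
$v{\left(W,w \right)} = - \frac{3}{448 + 10 W}$ ($v{\left(W,w \right)} = - \frac{3}{223 + \left(15^{2} + 10 W\right)} = - \frac{3}{223 + \left(225 + 10 W\right)} = - \frac{3}{448 + 10 W}$)
$-27161 + v{\left(85,13 \right)} = -27161 - \frac{3}{448 + 10 \cdot 85} = -27161 - \frac{3}{448 + 850} = -27161 - \frac{3}{1298} = - \frac{35254981}{1298}$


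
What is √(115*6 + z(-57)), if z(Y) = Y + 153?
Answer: √786 ≈ 28.036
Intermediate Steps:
z(Y) = 153 + Y
√(115*6 + z(-57)) = √(115*6 + (153 - 57)) = √(690 + 96) = √786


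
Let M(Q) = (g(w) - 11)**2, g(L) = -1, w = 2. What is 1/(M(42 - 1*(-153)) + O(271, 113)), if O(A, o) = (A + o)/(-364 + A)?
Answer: 31/4336 ≈ 0.0071494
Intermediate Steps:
M(Q) = 144 (M(Q) = (-1 - 11)**2 = (-12)**2 = 144)
O(A, o) = (A + o)/(-364 + A)
1/(M(42 - 1*(-153)) + O(271, 113)) = 1/(144 + (271 + 113)/(-364 + 271)) = 1/(144 + 384/(-93)) = 1/(144 - 1/93*384) = 1/(144 - 128/31) = 1/(4336/31) = 31/4336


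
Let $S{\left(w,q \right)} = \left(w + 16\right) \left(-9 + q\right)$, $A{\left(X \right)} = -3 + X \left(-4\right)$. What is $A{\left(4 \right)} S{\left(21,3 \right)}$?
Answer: $4218$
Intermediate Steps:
$A{\left(X \right)} = -3 - 4 X$
$S{\left(w,q \right)} = \left(-9 + q\right) \left(16 + w\right)$ ($S{\left(w,q \right)} = \left(16 + w\right) \left(-9 + q\right) = \left(-9 + q\right) \left(16 + w\right)$)
$A{\left(4 \right)} S{\left(21,3 \right)} = \left(-3 - 16\right) \left(-144 - 189 + 16 \cdot 3 + 3 \cdot 21\right) = \left(-3 - 16\right) \left(-144 - 189 + 48 + 63\right) = \left(-19\right) \left(-222\right) = 4218$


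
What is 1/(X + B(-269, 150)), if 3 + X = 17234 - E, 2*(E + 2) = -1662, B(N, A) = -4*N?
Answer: 1/19140 ≈ 5.2247e-5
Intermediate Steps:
E = -833 (E = -2 + (½)*(-1662) = -2 - 831 = -833)
X = 18064 (X = -3 + (17234 - 1*(-833)) = -3 + (17234 + 833) = -3 + 18067 = 18064)
1/(X + B(-269, 150)) = 1/(18064 - 4*(-269)) = 1/(18064 + 1076) = 1/19140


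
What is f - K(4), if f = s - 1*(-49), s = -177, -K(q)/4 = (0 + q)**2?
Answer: -64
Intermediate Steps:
K(q) = -4*q**2 (K(q) = -4*(0 + q)**2 = -4*q**2)
f = -128 (f = -177 - 1*(-49) = -177 + 49 = -128)
f - K(4) = -128 - (-4)*4**2 = -128 - (-4)*16 = -128 - 1*(-64) = -128 + 64 = -64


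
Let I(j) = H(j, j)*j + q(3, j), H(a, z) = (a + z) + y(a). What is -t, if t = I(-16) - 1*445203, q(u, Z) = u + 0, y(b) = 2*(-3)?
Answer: 444592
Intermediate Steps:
y(b) = -6
q(u, Z) = u
H(a, z) = -6 + a + z (H(a, z) = (a + z) - 6 = -6 + a + z)
I(j) = 3 + j*(-6 + 2*j) (I(j) = (-6 + j + j)*j + 3 = (-6 + 2*j)*j + 3 = j*(-6 + 2*j) + 3 = 3 + j*(-6 + 2*j))
t = -444592 (t = (3 + 2*(-16)*(-3 - 16)) - 1*445203 = (3 + 2*(-16)*(-19)) - 445203 = (3 + 608) - 445203 = 611 - 445203 = -444592)
-t = -1*(-444592) = 444592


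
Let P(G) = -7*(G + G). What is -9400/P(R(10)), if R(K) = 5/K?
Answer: 9400/7 ≈ 1342.9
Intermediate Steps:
P(G) = -14*G
-9400/P(R(10)) = -9400/((-70/10)) = -9400/((-14*½)) = -9400/(-7) = -9400*(-⅐) = 9400/7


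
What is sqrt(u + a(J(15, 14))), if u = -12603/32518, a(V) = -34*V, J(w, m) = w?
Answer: 3*I*sqrt(59966021066)/32518 ≈ 22.592*I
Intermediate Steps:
u = -12603/32518 (u = -12603*1/32518 = -12603/32518 ≈ -0.38757)
sqrt(u + a(J(15, 14))) = sqrt(-12603/32518 - 34*15) = sqrt(-12603/32518 - 510) = sqrt(-16596783/32518) = 3*I*sqrt(59966021066)/32518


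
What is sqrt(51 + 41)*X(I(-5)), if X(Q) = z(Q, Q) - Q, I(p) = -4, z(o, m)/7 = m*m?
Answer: 232*sqrt(23) ≈ 1112.6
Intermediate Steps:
z(o, m) = 7*m**2 (z(o, m) = 7*(m*m) = 7*m**2)
X(Q) = -Q + 7*Q**2 (X(Q) = 7*Q**2 - Q = -Q + 7*Q**2)
sqrt(51 + 41)*X(I(-5)) = sqrt(51 + 41)*(-4*(-1 + 7*(-4))) = sqrt(92)*(-4*(-1 - 28)) = (2*sqrt(23))*(-4*(-29)) = (2*sqrt(23))*116 = 232*sqrt(23)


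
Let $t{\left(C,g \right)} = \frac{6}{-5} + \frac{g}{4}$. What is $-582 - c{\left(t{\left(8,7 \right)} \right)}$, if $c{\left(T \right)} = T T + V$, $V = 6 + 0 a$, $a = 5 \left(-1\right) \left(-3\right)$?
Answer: $- \frac{235321}{400} \approx -588.3$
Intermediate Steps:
$a = 15$ ($a = \left(-5\right) \left(-3\right) = 15$)
$t{\left(C,g \right)} = - \frac{6}{5} + \frac{g}{4}$ ($t{\left(C,g \right)} = 6 \left(- \frac{1}{5}\right) + g \frac{1}{4} = - \frac{6}{5} + \frac{g}{4}$)
$V = 6$ ($V = 6 + 0 \cdot 15 = 6 + 0 = 6$)
$c{\left(T \right)} = 6 + T^{2}$ ($c{\left(T \right)} = T T + 6 = T^{2} + 6 = 6 + T^{2}$)
$-582 - c{\left(t{\left(8,7 \right)} \right)} = -582 - \left(6 + \left(- \frac{6}{5} + \frac{1}{4} \cdot 7\right)^{2}\right) = -582 - \left(6 + \left(- \frac{6}{5} + \frac{7}{4}\right)^{2}\right) = -582 - \left(6 + \left(\frac{11}{20}\right)^{2}\right) = -582 - \left(6 + \frac{121}{400}\right) = -582 - \frac{2521}{400} = - \frac{235321}{400}$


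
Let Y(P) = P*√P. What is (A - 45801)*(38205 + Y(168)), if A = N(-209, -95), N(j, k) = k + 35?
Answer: -1752119505 - 15409296*√42 ≈ -1.8520e+9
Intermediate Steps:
N(j, k) = 35 + k
A = -60 (A = 35 - 95 = -60)
Y(P) = P^(3/2)
(A - 45801)*(38205 + Y(168)) = (-60 - 45801)*(38205 + 168^(3/2)) = -45861*(38205 + 336*√42) = -1752119505 - 15409296*√42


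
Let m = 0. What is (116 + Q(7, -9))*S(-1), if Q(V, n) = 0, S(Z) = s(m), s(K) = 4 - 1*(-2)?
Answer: 696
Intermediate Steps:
s(K) = 6 (s(K) = 4 + 2 = 6)
S(Z) = 6
(116 + Q(7, -9))*S(-1) = (116 + 0)*6 = 116*6 = 696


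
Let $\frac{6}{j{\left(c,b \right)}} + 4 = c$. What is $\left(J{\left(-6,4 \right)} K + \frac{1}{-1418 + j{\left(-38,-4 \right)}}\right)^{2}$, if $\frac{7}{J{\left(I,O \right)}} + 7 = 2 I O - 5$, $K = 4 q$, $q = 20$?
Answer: $\frac{8585690281}{98545329} \approx 87.124$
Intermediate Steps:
$j{\left(c,b \right)} = \frac{6}{-4 + c}$
$K = 80$ ($K = 4 \cdot 20 = 80$)
$J{\left(I,O \right)} = \frac{7}{-12 + 2 I O}$ ($J{\left(I,O \right)} = \frac{7}{-7 + \left(2 I O - 5\right)} = \frac{7}{-7 + \left(-5 + 2 I O\right)} = \frac{7}{-12 + 2 I O}$)
$\left(J{\left(-6,4 \right)} K + \frac{1}{-1418 + j{\left(-38,-4 \right)}}\right)^{2} = \left(\frac{7}{2 \left(-6 - 24\right)} 80 + \frac{1}{-1418 + \frac{6}{-4 - 38}}\right)^{2} = \left(\frac{7}{2 \left(-6 - 24\right)} 80 + \frac{1}{-1418 + \frac{6}{-42}}\right)^{2} = \left(\frac{7}{2 \left(-30\right)} 80 + \frac{1}{-1418 + 6 \left(- \frac{1}{42}\right)}\right)^{2} = \left(\frac{7}{2} \left(- \frac{1}{30}\right) 80 + \frac{1}{-1418 - \frac{1}{7}}\right)^{2} = \left(\left(- \frac{7}{60}\right) 80 + \frac{1}{- \frac{9927}{7}}\right)^{2} = \left(- \frac{28}{3} - \frac{7}{9927}\right)^{2} = \left(- \frac{92659}{9927}\right)^{2} = \frac{8585690281}{98545329}$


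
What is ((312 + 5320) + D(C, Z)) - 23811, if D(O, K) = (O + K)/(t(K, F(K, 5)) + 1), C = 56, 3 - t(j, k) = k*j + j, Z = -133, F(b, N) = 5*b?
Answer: -145941005/8028 ≈ -18179.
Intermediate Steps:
t(j, k) = 3 - j - j*k (t(j, k) = 3 - (k*j + j) = 3 - (j*k + j) = 3 - (j + j*k) = 3 + (-j - j*k) = 3 - j - j*k)
D(O, K) = (K + O)/(4 - K - 5*K**2) (D(O, K) = (O + K)/((3 - K - K*5*K) + 1) = (K + O)/((3 - K - 5*K**2) + 1) = (K + O)/(4 - K - 5*K**2))
((312 + 5320) + D(C, Z)) - 23811 = ((312 + 5320) + (-1*(-133) - 1*56)/(-4 - 133 + 5*(-133)**2)) - 23811 = (5632 + (133 - 56)/(-4 - 133 + 5*17689)) - 23811 = (5632 + 77/(-4 - 133 + 88445)) - 23811 = (5632 + 77/88308) - 23811 = (5632 + (1/88308)*77) - 23811 = (5632 + 7/8028) - 23811 = 45213703/8028 - 23811 = -145941005/8028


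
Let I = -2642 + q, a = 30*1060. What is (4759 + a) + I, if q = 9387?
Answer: 43304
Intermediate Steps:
a = 31800
I = 6745 (I = -2642 + 9387 = 6745)
(4759 + a) + I = (4759 + 31800) + 6745 = 36559 + 6745 = 43304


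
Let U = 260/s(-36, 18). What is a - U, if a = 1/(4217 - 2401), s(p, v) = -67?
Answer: 472227/121672 ≈ 3.8811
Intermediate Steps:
U = -260/67 (U = 260/(-67) = 260*(-1/67) = -260/67 ≈ -3.8806)
a = 1/1816 ≈ 0.00055066
a - U = 1/1816 - 1*(-260/67) = 1/1816 + 260/67 = 472227/121672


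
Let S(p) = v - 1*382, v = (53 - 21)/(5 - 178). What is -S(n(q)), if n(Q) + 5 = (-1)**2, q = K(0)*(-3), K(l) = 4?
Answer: 66118/173 ≈ 382.19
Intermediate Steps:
q = -12 (q = 4*(-3) = -12)
n(Q) = -4 (n(Q) = -5 + (-1)**2 = -5 + 1 = -4)
v = -32/173 (v = 32/(-173) = 32*(-1/173) = -32/173 ≈ -0.18497)
S(p) = -66118/173 (S(p) = -32/173 - 1*382 = -32/173 - 382 = -66118/173)
-S(n(q)) = -1*(-66118/173) = 66118/173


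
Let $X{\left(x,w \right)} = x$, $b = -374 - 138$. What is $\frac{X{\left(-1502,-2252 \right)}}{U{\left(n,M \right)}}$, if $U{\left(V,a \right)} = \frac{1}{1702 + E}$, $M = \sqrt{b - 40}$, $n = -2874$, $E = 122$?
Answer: $-2739648$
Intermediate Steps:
$b = -512$ ($b = -374 - 138 = -512$)
$M = 2 i \sqrt{138}$ ($M = \sqrt{-512 - 40} = \sqrt{-552} = 2 i \sqrt{138} \approx 23.495 i$)
$U{\left(V,a \right)} = \frac{1}{1824}$ ($U{\left(V,a \right)} = \frac{1}{1702 + 122} = \frac{1}{1824}$)
$\frac{X{\left(-1502,-2252 \right)}}{U{\left(n,M \right)}} = - 1502 \frac{1}{\frac{1}{1824}} = \left(-1502\right) 1824 = -2739648$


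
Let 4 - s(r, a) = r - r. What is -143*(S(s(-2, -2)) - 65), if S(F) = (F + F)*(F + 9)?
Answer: -5577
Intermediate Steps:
s(r, a) = 4 (s(r, a) = 4 - (r - r) = 4 - 1*0 = 4 + 0 = 4)
S(F) = 2*F*(9 + F) (S(F) = (2*F)*(9 + F) = 2*F*(9 + F))
-143*(S(s(-2, -2)) - 65) = -143*(2*4*(9 + 4) - 65) = -143*(2*4*13 - 65) = -143*(104 - 65) = -143*39 = -5577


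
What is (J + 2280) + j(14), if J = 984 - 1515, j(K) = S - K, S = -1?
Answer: 1734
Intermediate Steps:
j(K) = -1 - K
J = -531
(J + 2280) + j(14) = (-531 + 2280) + (-1 - 1*14) = 1749 + (-1 - 14) = 1749 - 15 = 1734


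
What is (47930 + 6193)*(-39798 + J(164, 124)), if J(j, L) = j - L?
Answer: -2151822234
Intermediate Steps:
(47930 + 6193)*(-39798 + J(164, 124)) = (47930 + 6193)*(-39798 + (164 - 1*124)) = 54123*(-39798 + (164 - 124)) = 54123*(-39798 + 40) = 54123*(-39758) = -2151822234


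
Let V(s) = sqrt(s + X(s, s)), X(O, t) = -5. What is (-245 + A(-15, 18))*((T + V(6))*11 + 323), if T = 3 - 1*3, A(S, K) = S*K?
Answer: -172010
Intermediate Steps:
A(S, K) = K*S
T = 0 (T = 3 - 3 = 0)
V(s) = sqrt(-5 + s) (V(s) = sqrt(s - 5) = sqrt(-5 + s))
(-245 + A(-15, 18))*((T + V(6))*11 + 323) = (-245 + 18*(-15))*((0 + sqrt(-5 + 6))*11 + 323) = (-245 - 270)*((0 + sqrt(1))*11 + 323) = -515*((0 + 1)*11 + 323) = -515*(1*11 + 323) = -515*(11 + 323) = -515*334 = -172010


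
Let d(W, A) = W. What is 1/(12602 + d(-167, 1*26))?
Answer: 1/12435 ≈ 8.0418e-5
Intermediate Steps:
1/(12602 + d(-167, 1*26)) = 1/(12602 - 167) = 1/12435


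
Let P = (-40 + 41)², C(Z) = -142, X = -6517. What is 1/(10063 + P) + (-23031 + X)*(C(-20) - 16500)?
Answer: 4948849380225/10064 ≈ 4.9174e+8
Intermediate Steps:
P = 1 (P = 1² = 1)
1/(10063 + P) + (-23031 + X)*(C(-20) - 16500) = 1/(10063 + 1) + (-23031 - 6517)*(-142 - 16500) = 1/10064 - 29548*(-16642) = 1/10064 + 491737816 = 4948849380225/10064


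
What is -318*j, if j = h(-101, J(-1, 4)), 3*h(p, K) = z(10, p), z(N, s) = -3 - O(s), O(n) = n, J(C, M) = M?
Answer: -10388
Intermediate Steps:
z(N, s) = -3 - s
h(p, K) = -1 - p/3 (h(p, K) = (-3 - p)/3 = -1 - p/3)
j = 98/3 (j = -1 - ⅓*(-101) = -1 + 101/3 = 98/3 ≈ 32.667)
-318*j = -318*98/3 = -10388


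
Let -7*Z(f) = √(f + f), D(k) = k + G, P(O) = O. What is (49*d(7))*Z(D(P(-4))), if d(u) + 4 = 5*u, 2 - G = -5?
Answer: -217*√6 ≈ -531.54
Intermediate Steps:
G = 7 (G = 2 - 1*(-5) = 2 + 5 = 7)
d(u) = -4 + 5*u
D(k) = 7 + k (D(k) = k + 7 = 7 + k)
Z(f) = -√2*√f/7 (Z(f) = -√(f + f)/7 = -√2*√f/7)
(49*d(7))*Z(D(P(-4))) = (49*(-4 + 5*7))*(-√2*√(7 - 4)/7) = (49*(-4 + 35))*(-√2*√3/7) = (49*31)*(-√6/7) = 1519*(-√6/7) = -217*√6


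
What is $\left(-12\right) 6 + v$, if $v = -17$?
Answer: $-89$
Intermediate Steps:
$\left(-12\right) 6 + v = \left(-12\right) 6 - 17 = -72 - 17 = -89$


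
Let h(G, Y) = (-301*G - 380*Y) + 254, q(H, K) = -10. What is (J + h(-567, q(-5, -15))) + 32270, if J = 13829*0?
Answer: 206991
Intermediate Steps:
h(G, Y) = 254 - 380*Y - 301*G (h(G, Y) = (-380*Y - 301*G) + 254 = 254 - 380*Y - 301*G)
J = 0
(J + h(-567, q(-5, -15))) + 32270 = (0 + (254 - 380*(-10) - 301*(-567))) + 32270 = (0 + (254 + 3800 + 170667)) + 32270 = (0 + 174721) + 32270 = 174721 + 32270 = 206991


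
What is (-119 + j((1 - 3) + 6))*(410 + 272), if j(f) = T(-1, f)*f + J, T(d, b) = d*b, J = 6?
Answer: -87978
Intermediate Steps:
T(d, b) = b*d
j(f) = 6 - f² (j(f) = (f*(-1))*f + 6 = (-f)*f + 6 = -f² + 6 = 6 - f²)
(-119 + j((1 - 3) + 6))*(410 + 272) = (-119 + (6 - ((1 - 3) + 6)²))*(410 + 272) = (-119 + (6 - (-2 + 6)²))*682 = (-119 + (6 - 1*4²))*682 = (-119 + (6 - 1*16))*682 = (-119 + (6 - 16))*682 = (-119 - 10)*682 = -129*682 = -87978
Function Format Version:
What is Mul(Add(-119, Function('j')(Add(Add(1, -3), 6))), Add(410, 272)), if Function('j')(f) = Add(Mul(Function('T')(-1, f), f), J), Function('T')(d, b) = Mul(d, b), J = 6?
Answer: -87978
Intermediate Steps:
Function('T')(d, b) = Mul(b, d)
Function('j')(f) = Add(6, Mul(-1, Pow(f, 2))) (Function('j')(f) = Add(Mul(Mul(f, -1), f), 6) = Add(Mul(Mul(-1, f), f), 6) = Add(Mul(-1, Pow(f, 2)), 6) = Add(6, Mul(-1, Pow(f, 2))))
Mul(Add(-119, Function('j')(Add(Add(1, -3), 6))), Add(410, 272)) = Mul(Add(-119, Add(6, Mul(-1, Pow(Add(Add(1, -3), 6), 2)))), Add(410, 272)) = Mul(Add(-119, Add(6, Mul(-1, Pow(Add(-2, 6), 2)))), 682) = Mul(Add(-119, Add(6, Mul(-1, Pow(4, 2)))), 682) = Mul(Add(-119, Add(6, Mul(-1, 16))), 682) = Mul(Add(-119, Add(6, -16)), 682) = Mul(Add(-119, -10), 682) = Mul(-129, 682) = -87978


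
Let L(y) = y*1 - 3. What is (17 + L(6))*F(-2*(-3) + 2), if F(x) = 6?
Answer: 120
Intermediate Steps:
L(y) = -3 + y (L(y) = y - 3 = -3 + y)
(17 + L(6))*F(-2*(-3) + 2) = (17 + (-3 + 6))*6 = (17 + 3)*6 = 20*6 = 120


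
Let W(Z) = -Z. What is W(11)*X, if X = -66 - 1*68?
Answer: 1474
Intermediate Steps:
X = -134 (X = -66 - 68 = -134)
W(11)*X = -1*11*(-134) = -11*(-134) = 1474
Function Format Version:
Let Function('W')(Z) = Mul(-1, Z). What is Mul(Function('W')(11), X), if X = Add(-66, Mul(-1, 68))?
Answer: 1474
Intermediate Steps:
X = -134 (X = Add(-66, -68) = -134)
Mul(Function('W')(11), X) = Mul(Mul(-1, 11), -134) = Mul(-11, -134) = 1474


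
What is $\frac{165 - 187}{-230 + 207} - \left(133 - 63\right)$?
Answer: $- \frac{1588}{23} \approx -69.043$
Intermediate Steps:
$\frac{165 - 187}{-230 + 207} - \left(133 - 63\right) = - \frac{22}{-23} - 70 = \left(-22\right) \left(- \frac{1}{23}\right) - 70 = \frac{22}{23} - 70 = - \frac{1588}{23}$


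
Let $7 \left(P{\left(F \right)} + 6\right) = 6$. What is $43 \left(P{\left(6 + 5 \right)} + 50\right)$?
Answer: $\frac{13502}{7} \approx 1928.9$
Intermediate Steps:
$P{\left(F \right)} = - \frac{36}{7}$ ($P{\left(F \right)} = -6 + \frac{1}{7} \cdot 6 = -6 + \frac{6}{7} = - \frac{36}{7}$)
$43 \left(P{\left(6 + 5 \right)} + 50\right) = 43 \left(- \frac{36}{7} + 50\right) = 43 \cdot \frac{314}{7} = \frac{13502}{7}$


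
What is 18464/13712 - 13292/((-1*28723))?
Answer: 44537586/24615611 ≈ 1.8093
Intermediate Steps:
18464/13712 - 13292/((-1*28723)) = 18464*(1/13712) - 13292/(-28723) = 1154/857 - 13292*(-1/28723) = 1154/857 + 13292/28723 = 44537586/24615611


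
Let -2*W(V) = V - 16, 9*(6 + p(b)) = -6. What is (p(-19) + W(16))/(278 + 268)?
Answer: -10/819 ≈ -0.012210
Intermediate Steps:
p(b) = -20/3 (p(b) = -6 + (1/9)*(-6) = -6 - 2/3 = -20/3)
W(V) = 8 - V/2 (W(V) = -(V - 16)/2 = -(-16 + V)/2 = 8 - V/2)
(p(-19) + W(16))/(278 + 268) = (-20/3 + (8 - 1/2*16))/(278 + 268) = (-20/3 + (8 - 8))/546 = (-20/3 + 0)*(1/546) = -20/3*1/546 = -10/819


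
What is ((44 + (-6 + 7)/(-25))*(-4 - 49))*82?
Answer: -4776254/25 ≈ -1.9105e+5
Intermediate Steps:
((44 + (-6 + 7)/(-25))*(-4 - 49))*82 = ((44 + 1*(-1/25))*(-53))*82 = ((44 - 1/25)*(-53))*82 = ((1099/25)*(-53))*82 = -58247/25*82 = -4776254/25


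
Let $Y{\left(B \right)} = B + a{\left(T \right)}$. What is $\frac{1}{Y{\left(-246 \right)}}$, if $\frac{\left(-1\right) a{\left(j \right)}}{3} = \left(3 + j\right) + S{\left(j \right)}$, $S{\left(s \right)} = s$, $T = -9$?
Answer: $- \frac{1}{201} \approx -0.0049751$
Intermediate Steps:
$a{\left(j \right)} = -9 - 6 j$ ($a{\left(j \right)} = - 3 \left(\left(3 + j\right) + j\right) = - 3 \left(3 + 2 j\right) = -9 - 6 j$)
$Y{\left(B \right)} = 45 + B$ ($Y{\left(B \right)} = B - -45 = B + \left(-9 + 54\right) = B + 45 = 45 + B$)
$\frac{1}{Y{\left(-246 \right)}} = \frac{1}{45 - 246} = \frac{1}{-201} = - \frac{1}{201}$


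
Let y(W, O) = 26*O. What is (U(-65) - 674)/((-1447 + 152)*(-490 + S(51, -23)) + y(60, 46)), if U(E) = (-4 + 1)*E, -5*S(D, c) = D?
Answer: -479/648955 ≈ -0.00073811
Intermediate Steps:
S(D, c) = -D/5
U(E) = -3*E
(U(-65) - 674)/((-1447 + 152)*(-490 + S(51, -23)) + y(60, 46)) = (-3*(-65) - 674)/((-1447 + 152)*(-490 - 1/5*51) + 26*46) = (195 - 674)/(-1295*(-490 - 51/5) + 1196) = -479/(-1295*(-2501/5) + 1196) = -479/(647759 + 1196) = -479/648955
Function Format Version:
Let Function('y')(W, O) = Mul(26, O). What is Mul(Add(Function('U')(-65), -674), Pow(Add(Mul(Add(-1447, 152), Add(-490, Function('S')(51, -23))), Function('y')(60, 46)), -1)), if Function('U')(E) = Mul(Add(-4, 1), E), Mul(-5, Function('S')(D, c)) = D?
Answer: Rational(-479, 648955) ≈ -0.00073811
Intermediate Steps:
Function('S')(D, c) = Mul(Rational(-1, 5), D)
Function('U')(E) = Mul(-3, E)
Mul(Add(Function('U')(-65), -674), Pow(Add(Mul(Add(-1447, 152), Add(-490, Function('S')(51, -23))), Function('y')(60, 46)), -1)) = Mul(Add(Mul(-3, -65), -674), Pow(Add(Mul(Add(-1447, 152), Add(-490, Mul(Rational(-1, 5), 51))), Mul(26, 46)), -1)) = Mul(Add(195, -674), Pow(Add(Mul(-1295, Add(-490, Rational(-51, 5))), 1196), -1)) = Mul(-479, Pow(Add(Mul(-1295, Rational(-2501, 5)), 1196), -1)) = Mul(-479, Pow(Add(647759, 1196), -1)) = Mul(-479, Pow(648955, -1)) = Mul(-479, Rational(1, 648955)) = Rational(-479, 648955)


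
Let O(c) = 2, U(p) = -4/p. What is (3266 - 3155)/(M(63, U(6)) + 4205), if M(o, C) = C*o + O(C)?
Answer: 111/4165 ≈ 0.026651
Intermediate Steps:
M(o, C) = 2 + C*o (M(o, C) = C*o + 2 = 2 + C*o)
(3266 - 3155)/(M(63, U(6)) + 4205) = (3266 - 3155)/((2 - 4/6*63) + 4205) = 111/((2 - 4*1/6*63) + 4205) = 111/((2 - 2/3*63) + 4205) = 111/((2 - 42) + 4205) = 111/(-40 + 4205) = 111/4165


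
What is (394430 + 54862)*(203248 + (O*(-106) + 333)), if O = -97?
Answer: 96086934996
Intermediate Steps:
(394430 + 54862)*(203248 + (O*(-106) + 333)) = (394430 + 54862)*(203248 + (-97*(-106) + 333)) = 449292*(203248 + (10282 + 333)) = 449292*(203248 + 10615) = 449292*213863 = 96086934996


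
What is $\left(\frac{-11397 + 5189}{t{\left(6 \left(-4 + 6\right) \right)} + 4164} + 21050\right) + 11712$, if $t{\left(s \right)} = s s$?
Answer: $\frac{35283122}{1077} \approx 32761.0$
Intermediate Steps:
$t{\left(s \right)} = s^{2}$
$\left(\frac{-11397 + 5189}{t{\left(6 \left(-4 + 6\right) \right)} + 4164} + 21050\right) + 11712 = \left(\frac{-11397 + 5189}{\left(6 \left(-4 + 6\right)\right)^{2} + 4164} + 21050\right) + 11712 = \left(- \frac{6208}{\left(6 \cdot 2\right)^{2} + 4164} + 21050\right) + 11712 = \left(- \frac{6208}{12^{2} + 4164} + 21050\right) + 11712 = \left(- \frac{6208}{144 + 4164} + 21050\right) + 11712 = \left(- \frac{6208}{4308} + 21050\right) + 11712 = \left(\left(-6208\right) \frac{1}{4308} + 21050\right) + 11712 = \left(- \frac{1552}{1077} + 21050\right) + 11712 = \frac{22669298}{1077} + 11712 = \frac{35283122}{1077}$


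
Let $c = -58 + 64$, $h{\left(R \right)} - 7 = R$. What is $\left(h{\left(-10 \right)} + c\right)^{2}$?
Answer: $9$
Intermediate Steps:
$h{\left(R \right)} = 7 + R$
$c = 6$
$\left(h{\left(-10 \right)} + c\right)^{2} = \left(\left(7 - 10\right) + 6\right)^{2} = \left(-3 + 6\right)^{2} = 3^{2} = 9$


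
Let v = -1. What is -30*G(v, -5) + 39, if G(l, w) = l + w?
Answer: 219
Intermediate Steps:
-30*G(v, -5) + 39 = -30*(-1 - 5) + 39 = -30*(-6) + 39 = 180 + 39 = 219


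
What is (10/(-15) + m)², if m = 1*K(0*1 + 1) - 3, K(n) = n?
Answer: 64/9 ≈ 7.1111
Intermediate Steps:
m = -2 (m = 1*(0*1 + 1) - 3 = 1*(0 + 1) - 3 = 1*1 - 3 = 1 - 3 = -2)
(10/(-15) + m)² = (10/(-15) - 2)² = (10*(-1/15) - 2)² = (-⅔ - 2)² = (-8/3)² = 64/9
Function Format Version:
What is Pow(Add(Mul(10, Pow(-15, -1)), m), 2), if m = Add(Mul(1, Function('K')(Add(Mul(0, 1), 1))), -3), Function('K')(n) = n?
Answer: Rational(64, 9) ≈ 7.1111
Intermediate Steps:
m = -2 (m = Add(Mul(1, Add(Mul(0, 1), 1)), -3) = Add(Mul(1, Add(0, 1)), -3) = Add(Mul(1, 1), -3) = Add(1, -3) = -2)
Pow(Add(Mul(10, Pow(-15, -1)), m), 2) = Pow(Add(Mul(10, Pow(-15, -1)), -2), 2) = Pow(Add(Mul(10, Rational(-1, 15)), -2), 2) = Pow(Add(Rational(-2, 3), -2), 2) = Pow(Rational(-8, 3), 2) = Rational(64, 9)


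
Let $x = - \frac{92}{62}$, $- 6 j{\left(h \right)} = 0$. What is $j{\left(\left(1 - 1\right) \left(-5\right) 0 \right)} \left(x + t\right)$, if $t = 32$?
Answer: $0$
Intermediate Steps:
$j{\left(h \right)} = 0$ ($j{\left(h \right)} = \left(- \frac{1}{6}\right) 0 = 0$)
$x = - \frac{46}{31}$ ($x = \left(-92\right) \frac{1}{62} = - \frac{46}{31} \approx -1.4839$)
$j{\left(\left(1 - 1\right) \left(-5\right) 0 \right)} \left(x + t\right) = 0 \left(- \frac{46}{31} + 32\right) = 0 \cdot \frac{946}{31} = 0$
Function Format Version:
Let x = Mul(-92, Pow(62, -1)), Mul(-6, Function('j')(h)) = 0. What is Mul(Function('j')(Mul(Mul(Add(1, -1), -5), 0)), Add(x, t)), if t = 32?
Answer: 0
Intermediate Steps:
Function('j')(h) = 0 (Function('j')(h) = Mul(Rational(-1, 6), 0) = 0)
x = Rational(-46, 31) (x = Mul(-92, Rational(1, 62)) = Rational(-46, 31) ≈ -1.4839)
Mul(Function('j')(Mul(Mul(Add(1, -1), -5), 0)), Add(x, t)) = Mul(0, Add(Rational(-46, 31), 32)) = Mul(0, Rational(946, 31)) = 0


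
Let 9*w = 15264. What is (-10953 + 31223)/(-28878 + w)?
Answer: -10135/13591 ≈ -0.74571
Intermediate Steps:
w = 1696 (w = (1/9)*15264 = 1696)
(-10953 + 31223)/(-28878 + w) = (-10953 + 31223)/(-28878 + 1696) = 20270/(-27182) = 20270*(-1/27182) = -10135/13591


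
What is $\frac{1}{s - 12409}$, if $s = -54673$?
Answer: $- \frac{1}{67082} \approx -1.4907 \cdot 10^{-5}$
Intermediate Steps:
$\frac{1}{s - 12409} = \frac{1}{-54673 - 12409} = \frac{1}{-67082} = - \frac{1}{67082}$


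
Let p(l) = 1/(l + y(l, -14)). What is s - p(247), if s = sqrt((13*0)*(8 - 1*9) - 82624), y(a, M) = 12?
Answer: -1/259 + 8*I*sqrt(1291) ≈ -0.003861 + 287.44*I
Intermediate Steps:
s = 8*I*sqrt(1291) (s = sqrt(0*(8 - 9) - 82624) = sqrt(0*(-1) - 82624) = sqrt(0 - 82624) = sqrt(-82624) = 8*I*sqrt(1291) ≈ 287.44*I)
p(l) = 1/(12 + l) (p(l) = 1/(l + 12) = 1/(12 + l))
s - p(247) = 8*I*sqrt(1291) - 1/(12 + 247) = 8*I*sqrt(1291) - 1/259 = -1/259 + 8*I*sqrt(1291)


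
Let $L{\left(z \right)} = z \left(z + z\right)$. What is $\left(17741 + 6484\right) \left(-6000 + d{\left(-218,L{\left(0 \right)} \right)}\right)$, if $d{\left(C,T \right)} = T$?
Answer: $-145350000$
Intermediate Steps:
$L{\left(z \right)} = 2 z^{2}$ ($L{\left(z \right)} = z 2 z = 2 z^{2}$)
$\left(17741 + 6484\right) \left(-6000 + d{\left(-218,L{\left(0 \right)} \right)}\right) = \left(17741 + 6484\right) \left(-6000 + 2 \cdot 0^{2}\right) = 24225 \left(-6000 + 2 \cdot 0\right) = 24225 \left(-6000 + 0\right) = 24225 \left(-6000\right) = -145350000$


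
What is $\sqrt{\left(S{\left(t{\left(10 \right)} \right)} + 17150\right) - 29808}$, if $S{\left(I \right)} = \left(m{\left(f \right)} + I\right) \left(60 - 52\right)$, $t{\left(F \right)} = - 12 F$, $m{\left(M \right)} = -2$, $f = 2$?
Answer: $i \sqrt{13634} \approx 116.76 i$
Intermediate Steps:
$S{\left(I \right)} = -16 + 8 I$ ($S{\left(I \right)} = \left(-2 + I\right) \left(60 - 52\right) = \left(-2 + I\right) 8 = -16 + 8 I$)
$\sqrt{\left(S{\left(t{\left(10 \right)} \right)} + 17150\right) - 29808} = \sqrt{\left(\left(-16 + 8 \left(\left(-12\right) 10\right)\right) + 17150\right) - 29808} = \sqrt{\left(\left(-16 + 8 \left(-120\right)\right) + 17150\right) - 29808} = \sqrt{\left(\left(-16 - 960\right) + 17150\right) - 29808} = \sqrt{\left(-976 + 17150\right) - 29808} = \sqrt{16174 - 29808} = \sqrt{-13634} = i \sqrt{13634}$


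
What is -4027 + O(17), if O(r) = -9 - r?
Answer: -4053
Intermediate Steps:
-4027 + O(17) = -4027 + (-9 - 1*17) = -4027 + (-9 - 17) = -4027 - 26 = -4053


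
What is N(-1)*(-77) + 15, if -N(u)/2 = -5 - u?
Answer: -601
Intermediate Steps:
N(u) = 10 + 2*u (N(u) = -2*(-5 - u) = 10 + 2*u)
N(-1)*(-77) + 15 = (10 + 2*(-1))*(-77) + 15 = (10 - 2)*(-77) + 15 = 8*(-77) + 15 = -616 + 15 = -601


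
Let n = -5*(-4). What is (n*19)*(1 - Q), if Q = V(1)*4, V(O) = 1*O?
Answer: -1140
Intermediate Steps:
n = 20
V(O) = O
Q = 4 (Q = 1*4 = 4)
(n*19)*(1 - Q) = (20*19)*(1 - 1*4) = 380*(1 - 4) = 380*(-3) = -1140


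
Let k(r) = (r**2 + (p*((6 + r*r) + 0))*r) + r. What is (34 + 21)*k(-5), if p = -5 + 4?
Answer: 9625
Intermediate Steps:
p = -1
k(r) = r + r**2 + r*(-6 - r**2) (k(r) = (r**2 + (-((6 + r*r) + 0))*r) + r = (r**2 + (-((6 + r**2) + 0))*r) + r = (r**2 + (-(6 + r**2))*r) + r = (r**2 + (-6 - r**2)*r) + r = (r**2 + r*(-6 - r**2)) + r = r + r**2 + r*(-6 - r**2))
(34 + 21)*k(-5) = (34 + 21)*(-5*(-5 - 5 - 1*(-5)**2)) = 55*(-5*(-5 - 5 - 1*25)) = 55*(-5*(-5 - 5 - 25)) = 55*(-5*(-35)) = 55*175 = 9625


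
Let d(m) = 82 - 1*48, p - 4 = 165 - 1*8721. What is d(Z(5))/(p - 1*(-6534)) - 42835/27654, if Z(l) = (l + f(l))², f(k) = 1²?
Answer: -43690633/27902886 ≈ -1.5658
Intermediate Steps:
f(k) = 1
p = -8552 (p = 4 + (165 - 1*8721) = 4 + (165 - 8721) = 4 - 8556 = -8552)
Z(l) = (1 + l)² (Z(l) = (l + 1)² = (1 + l)²)
d(m) = 34 (d(m) = 82 - 48 = 34)
d(Z(5))/(p - 1*(-6534)) - 42835/27654 = 34/(-8552 - 1*(-6534)) - 42835/27654 = 34/(-8552 + 6534) - 42835*1/27654 = 34/(-2018) - 42835/27654 = 34*(-1/2018) - 42835/27654 = -17/1009 - 42835/27654 = -43690633/27902886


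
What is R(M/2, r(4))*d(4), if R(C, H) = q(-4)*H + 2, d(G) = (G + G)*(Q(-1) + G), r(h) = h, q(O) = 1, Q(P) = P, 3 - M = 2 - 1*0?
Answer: 144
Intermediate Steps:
M = 1 (M = 3 - (2 - 1*0) = 3 - (2 + 0) = 3 - 1*2 = 3 - 2 = 1)
d(G) = 2*G*(-1 + G) (d(G) = (G + G)*(-1 + G) = (2*G)*(-1 + G) = 2*G*(-1 + G))
R(C, H) = 2 + H (R(C, H) = 1*H + 2 = H + 2 = 2 + H)
R(M/2, r(4))*d(4) = (2 + 4)*(2*4*(-1 + 4)) = 6*(2*4*3) = 6*24 = 144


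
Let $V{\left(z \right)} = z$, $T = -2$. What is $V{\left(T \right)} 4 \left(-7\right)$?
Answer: $56$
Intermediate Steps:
$V{\left(T \right)} 4 \left(-7\right) = \left(-2\right) 4 \left(-7\right) = \left(-8\right) \left(-7\right) = 56$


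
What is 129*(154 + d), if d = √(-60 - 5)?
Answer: 19866 + 129*I*√65 ≈ 19866.0 + 1040.0*I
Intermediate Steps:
d = I*√65 (d = √(-65) = I*√65 ≈ 8.0623*I)
129*(154 + d) = 129*(154 + I*√65) = 19866 + 129*I*√65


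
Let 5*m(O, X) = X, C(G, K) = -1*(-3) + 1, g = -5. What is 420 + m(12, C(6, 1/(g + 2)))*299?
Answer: 3296/5 ≈ 659.20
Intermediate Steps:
C(G, K) = 4 (C(G, K) = 3 + 1 = 4)
m(O, X) = X/5
420 + m(12, C(6, 1/(g + 2)))*299 = 420 + ((1/5)*4)*299 = 420 + (4/5)*299 = 420 + 1196/5 = 3296/5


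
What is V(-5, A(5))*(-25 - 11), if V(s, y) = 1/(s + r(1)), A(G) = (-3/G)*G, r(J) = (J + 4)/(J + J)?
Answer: 72/5 ≈ 14.400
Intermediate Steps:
r(J) = (4 + J)/(2*J) (r(J) = (4 + J)/((2*J)) = (4 + J)*(1/(2*J)) = (4 + J)/(2*J))
A(G) = -3
V(s, y) = 1/(5/2 + s) (V(s, y) = 1/(s + (½)*(4 + 1)/1) = 1/(s + (½)*1*5) = 1/(s + 5/2) = 1/(5/2 + s))
V(-5, A(5))*(-25 - 11) = (2/(5 + 2*(-5)))*(-25 - 11) = (2/(5 - 10))*(-36) = (2/(-5))*(-36) = (2*(-⅕))*(-36) = -⅖*(-36) = 72/5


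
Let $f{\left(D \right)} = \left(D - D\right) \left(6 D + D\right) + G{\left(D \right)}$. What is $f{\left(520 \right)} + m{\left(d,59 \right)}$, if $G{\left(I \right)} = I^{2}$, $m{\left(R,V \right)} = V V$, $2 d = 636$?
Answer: $273881$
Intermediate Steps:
$d = 318$ ($d = \frac{1}{2} \cdot 636 = 318$)
$m{\left(R,V \right)} = V^{2}$
$f{\left(D \right)} = D^{2}$ ($f{\left(D \right)} = \left(D - D\right) \left(6 D + D\right) + D^{2} = 0 \cdot 7 D + D^{2} = 0 + D^{2} = D^{2}$)
$f{\left(520 \right)} + m{\left(d,59 \right)} = 520^{2} + 59^{2} = 270400 + 3481 = 273881$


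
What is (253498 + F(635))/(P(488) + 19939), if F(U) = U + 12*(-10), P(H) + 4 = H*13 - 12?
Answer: 254013/26267 ≈ 9.6704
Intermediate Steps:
P(H) = -16 + 13*H (P(H) = -4 + (H*13 - 12) = -4 + (13*H - 12) = -4 + (-12 + 13*H) = -16 + 13*H)
F(U) = -120 + U (F(U) = U - 120 = -120 + U)
(253498 + F(635))/(P(488) + 19939) = (253498 + (-120 + 635))/((-16 + 13*488) + 19939) = (253498 + 515)/((-16 + 6344) + 19939) = 254013/(6328 + 19939) = 254013/26267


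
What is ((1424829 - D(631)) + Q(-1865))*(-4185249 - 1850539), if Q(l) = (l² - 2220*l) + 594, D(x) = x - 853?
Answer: -54588692755960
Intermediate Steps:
D(x) = -853 + x
Q(l) = 594 + l² - 2220*l
((1424829 - D(631)) + Q(-1865))*(-4185249 - 1850539) = ((1424829 - (-853 + 631)) + (594 + (-1865)² - 2220*(-1865)))*(-4185249 - 1850539) = ((1424829 - 1*(-222)) + (594 + 3478225 + 4140300))*(-6035788) = ((1424829 + 222) + 7619119)*(-6035788) = (1425051 + 7619119)*(-6035788) = 9044170*(-6035788) = -54588692755960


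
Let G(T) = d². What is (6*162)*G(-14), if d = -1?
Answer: 972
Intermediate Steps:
G(T) = 1 (G(T) = (-1)² = 1)
(6*162)*G(-14) = (6*162)*1 = 972*1 = 972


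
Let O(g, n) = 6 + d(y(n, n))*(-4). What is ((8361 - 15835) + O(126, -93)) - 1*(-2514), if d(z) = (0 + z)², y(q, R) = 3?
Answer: -4990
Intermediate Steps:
d(z) = z²
O(g, n) = -30 (O(g, n) = 6 + 3²*(-4) = 6 + 9*(-4) = 6 - 36 = -30)
((8361 - 15835) + O(126, -93)) - 1*(-2514) = ((8361 - 15835) - 30) - 1*(-2514) = (-7474 - 30) + 2514 = -7504 + 2514 = -4990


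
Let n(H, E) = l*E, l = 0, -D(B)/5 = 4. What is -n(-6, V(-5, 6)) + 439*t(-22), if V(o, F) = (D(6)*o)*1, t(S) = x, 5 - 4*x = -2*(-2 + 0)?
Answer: 439/4 ≈ 109.75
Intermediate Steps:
D(B) = -20 (D(B) = -5*4 = -20)
x = ¼ (x = 5/4 - (-1)*(-2 + 0)/2 = 5/4 - (-1)*(-2)/2 = 5/4 - ¼*4 = 5/4 - 1 = ¼ ≈ 0.25000)
t(S) = ¼
V(o, F) = -20*o (V(o, F) = -20*o*1 = -20*o)
n(H, E) = 0 (n(H, E) = 0*E = 0)
-n(-6, V(-5, 6)) + 439*t(-22) = -1*0 + 439*(¼) = 0 + 439/4 = 439/4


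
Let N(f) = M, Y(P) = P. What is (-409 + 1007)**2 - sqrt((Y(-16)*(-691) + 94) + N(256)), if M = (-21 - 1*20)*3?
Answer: 357604 - sqrt(11027) ≈ 3.5750e+5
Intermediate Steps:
M = -123 (M = (-21 - 20)*3 = -41*3 = -123)
N(f) = -123
(-409 + 1007)**2 - sqrt((Y(-16)*(-691) + 94) + N(256)) = (-409 + 1007)**2 - sqrt((-16*(-691) + 94) - 123) = 598**2 - sqrt((11056 + 94) - 123) = 357604 - sqrt(11150 - 123) = 357604 - sqrt(11027)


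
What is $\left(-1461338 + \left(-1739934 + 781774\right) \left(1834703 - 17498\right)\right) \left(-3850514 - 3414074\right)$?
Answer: $12648916135125665144$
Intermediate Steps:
$\left(-1461338 + \left(-1739934 + 781774\right) \left(1834703 - 17498\right)\right) \left(-3850514 - 3414074\right) = \left(-1461338 - 1741173142800\right) \left(-7264588\right) = \left(-1741174604138\right) \left(-7264588\right) = 12648916135125665144$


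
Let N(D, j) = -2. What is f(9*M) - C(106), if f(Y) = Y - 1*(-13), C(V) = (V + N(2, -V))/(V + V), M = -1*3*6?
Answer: -7923/53 ≈ -149.49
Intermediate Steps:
M = -18 (M = -3*6 = -18)
C(V) = (-2 + V)/(2*V) (C(V) = (V - 2)/(V + V) = (-2 + V)/((2*V)) = (-2 + V)*(1/(2*V)) = (-2 + V)/(2*V))
f(Y) = 13 + Y (f(Y) = Y + 13 = 13 + Y)
f(9*M) - C(106) = (13 + 9*(-18)) - (-2 + 106)/(2*106) = (13 - 162) - 104/(2*106) = -149 - 1*26/53 = -149 - 26/53 = -7923/53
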